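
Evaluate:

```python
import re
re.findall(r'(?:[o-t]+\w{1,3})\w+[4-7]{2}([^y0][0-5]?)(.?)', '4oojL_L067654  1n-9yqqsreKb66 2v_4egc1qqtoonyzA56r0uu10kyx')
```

Pattern: one or more of a character in [o-t], then 1 to 3 of a word character (non-capturing group); then one or more of a word character, then exactly 2 of a character in [4-7]; then any character except [y0], then optionally a character in [0-5] (captured); then optionally any character (captured).
Scanning left to right: at [1:15] match 'oojL_L067654  ', groups = (' ', ' '); at [20:32] match 'qqsreKb66 2v', groups = (' 2', 'v'); at [38:52] match 'qqtoonyzA56r0u', groups = ('r0', 'u').
2 groups means each result is a tuple of 2 captured strings — 3 here.

[(' ', ' '), (' 2', 'v'), ('r0', 'u')]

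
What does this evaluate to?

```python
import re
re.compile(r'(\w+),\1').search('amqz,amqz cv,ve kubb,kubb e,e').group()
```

The backreference `\1` re-matches whatever the first group consumed, character for character.
Unlike `match`, `search` isn't anchored — it looks for the pattern anywhere in the string.
The match spans [0:9] → 'amqz,amqz'.
Captured: group 1 = 'amqz'.

'amqz,amqz'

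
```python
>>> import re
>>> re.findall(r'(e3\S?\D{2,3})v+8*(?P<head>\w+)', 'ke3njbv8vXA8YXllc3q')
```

[('e3njb', 'vXA8YXllc3q')]

The pattern matches the literal 'e3', then optionally a non-whitespace character, then 2 to 3 of a non-digit (captured); then one or more of a literal 'v', then zero or more of the literal '8'; then one or more of a word character (captured as 'head').
Matches: at [1:19] match 'e3njbv8vXA8YXllc3q', groups = ('e3njb', 'vXA8YXllc3q').
`findall` packs the 2 group values into a tuple for every match.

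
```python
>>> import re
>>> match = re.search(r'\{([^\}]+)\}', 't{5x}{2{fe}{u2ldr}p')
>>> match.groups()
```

('5x',)

The match spans [1:5] → '{5x}'.
Captured: group 1 = '5x'.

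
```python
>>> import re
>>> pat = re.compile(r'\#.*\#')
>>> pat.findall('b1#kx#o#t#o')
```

['#kx#o#t#']

No capturing groups, so `findall` returns the 1 full match string.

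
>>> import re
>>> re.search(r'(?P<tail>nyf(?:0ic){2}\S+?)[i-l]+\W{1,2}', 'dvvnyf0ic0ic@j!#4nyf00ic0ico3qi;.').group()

'nyf0ic0ic@j!#'

This matches the literal 'nyf', then the literal '0ic' repeated 2 times, then one or more of a non-whitespace character (lazy) (captured as 'tail'); then one or more of a character in [i-l], then 1 to 2 of a non-word character.
Lazy quantifiers expand one character at a time until the remainder of the pattern can match.
`search` walks the string left to right and returns the first match it finds.
The match spans [3:16] → 'nyf0ic0ic@j!#'.
Captured: group 1 = 'nyf0ic0ic@'.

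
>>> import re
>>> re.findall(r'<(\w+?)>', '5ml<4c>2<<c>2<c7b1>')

['4c', 'c', 'c7b1']

Scanning left to right: at [3:7] match '<4c>', group 1 = '4c'; at [9:12] match '<c>', group 1 = 'c'; at [13:19] match '<c7b1>', group 1 = 'c7b1'.
One capturing group, so `findall` returns just the captured substring from each match — 3 in all.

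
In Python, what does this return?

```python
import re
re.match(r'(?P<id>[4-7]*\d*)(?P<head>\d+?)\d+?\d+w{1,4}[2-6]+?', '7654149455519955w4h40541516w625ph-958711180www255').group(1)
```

'7654149455519'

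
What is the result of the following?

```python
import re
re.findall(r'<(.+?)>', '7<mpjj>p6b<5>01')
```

['mpjj', '5']

Because the quantifier is non-greedy, it stops expanding at the earliest point where the rest of the pattern can succeed.
`findall` collects group 1 from each match (2 total).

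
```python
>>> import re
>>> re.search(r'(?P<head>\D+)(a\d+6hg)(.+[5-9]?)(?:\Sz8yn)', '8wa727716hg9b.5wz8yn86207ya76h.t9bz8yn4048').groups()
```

('w', 'a727716hg', '9b.5wz8yn86207ya76h.t9')

The pattern matches one or more of a non-digit (captured as 'head'); then a literal 'a', then one or more of a digit, then the literal '6hg' (captured); then one or more of any character, then optionally a character in [5-9] (captured); then a non-whitespace character, then the literal 'z8y', then the literal 'n' (non-capturing group).
`re.search` scans for the first position where the pattern succeeds.
The match spans [1:38] → 'wa727716hg9b.5wz8yn86207ya76h.t9bz8yn'.
Captured: group 1 = 'w', group 2 = 'a727716hg', group 3 = '9b.5wz8yn86207ya76h.t9'.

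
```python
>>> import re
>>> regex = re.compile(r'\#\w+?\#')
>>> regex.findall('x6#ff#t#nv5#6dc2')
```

No capturing groups, so `findall` returns the 2 full match strings.

['#ff#', '#nv5#']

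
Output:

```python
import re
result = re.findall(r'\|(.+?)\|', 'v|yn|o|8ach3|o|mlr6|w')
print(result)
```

['yn', '8ach3', 'mlr6']

Walking the string: at [1:5] match '|yn|', group 1 = 'yn'; at [6:13] match '|8ach3|', group 1 = '8ach3'; at [14:20] match '|mlr6|', group 1 = 'mlr6'.
`findall` collects group 1 from each match (3 total).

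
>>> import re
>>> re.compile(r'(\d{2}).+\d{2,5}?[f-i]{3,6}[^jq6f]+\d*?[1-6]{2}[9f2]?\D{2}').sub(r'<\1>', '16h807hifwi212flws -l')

'<16>s -l'

This matches exactly 2 of a digit (captured); then one or more of any character; then 2 to 5 of a digit (lazy), then 3 to 6 of a character in [f-i]; then one or more of any character except [jq6f], then zero or more of a digit (lazy); then exactly 2 of a character in [1-6], then optionally one of [9f2], then exactly 2 of a non-digit.
The replacement refers to a captured group, so each match is rewritten using its own captured text.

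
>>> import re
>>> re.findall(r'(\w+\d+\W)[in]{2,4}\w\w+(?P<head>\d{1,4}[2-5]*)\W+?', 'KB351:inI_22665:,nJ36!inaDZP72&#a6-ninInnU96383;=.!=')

[('KB351:', '5'), ('nJ36!', '2'), ('a6-', '3')]

The pattern matches one or more of a word character, then one or more of a digit, then a non-word character (captured); then 2 to 4 of one of [in], then a word character, then one or more of a word character; then 1 to 4 of a digit, then zero or more of a character in [2-5] (captured as 'head'); then one or more of a non-word character (lazy).
`findall` packs the 2 group values into a tuple for every match.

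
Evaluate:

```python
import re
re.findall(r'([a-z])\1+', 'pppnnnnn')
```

['p', 'n']

After group 1 captures some text, `\1` only succeeds where that same text appears again.
Scanning left to right: at [0:3] match 'ppp', group 1 = 'p'; at [3:8] match 'nnnnn', group 1 = 'n'.
`findall` collects group 1 from each match (2 total).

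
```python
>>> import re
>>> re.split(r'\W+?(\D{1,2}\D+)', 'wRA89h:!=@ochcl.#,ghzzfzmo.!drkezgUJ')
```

['wRA89h', '!=@ochcl.#,ghzzfzmo.!drkezgUJ', '']

Because the quantifier is non-greedy, it stops expanding at the earliest point where the rest of the pattern can succeed.
The group in the pattern means `split` returns the separators' captures alongside the pieces.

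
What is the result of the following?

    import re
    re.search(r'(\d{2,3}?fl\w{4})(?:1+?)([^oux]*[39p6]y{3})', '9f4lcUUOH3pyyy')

Pattern: 2 to 3 of a digit (lazy), then the literal 'fl', then exactly 4 of a word character (captured); then one or more of a literal '1' (lazy) (non-capturing group); then zero or more of any character except [oux], then one of [39p6], then exactly 3 of a literal 'y' (captured).
Here the pattern never matches, so the call returns None.

None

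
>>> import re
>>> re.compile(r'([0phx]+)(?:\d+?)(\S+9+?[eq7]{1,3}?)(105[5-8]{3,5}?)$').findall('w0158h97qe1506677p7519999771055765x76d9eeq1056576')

[('0', '58h97qe1506677p7519999771055765x76d9eeq', '1056576')]

Pattern: one or more of one of [0phx] (captured); then one or more of a digit (lazy) (non-capturing group); then one or more of a non-whitespace character, then one or more of the literal '9' (lazy), then 1 to 3 of one of [eq7] (lazy) (captured); then the literal '105', then 3 to 5 of a character in [5-8] (lazy) (captured); then anchored at the end.
Lazy quantifiers expand one character at a time until the remainder of the pattern can match.
Matches: at [1:49] match '0158h97qe1506677p7519999771055765x76d9eeq1056576', groups = ('0', '58h97qe1506677p7519999771055765x76d9eeq', '1056576').
`findall` packs the 3 group values into a tuple for every match.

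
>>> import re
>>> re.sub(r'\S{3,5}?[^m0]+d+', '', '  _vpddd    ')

This matches 3 to 5 of a non-whitespace character (lazy), then one or more of any character except [m0]; then one or more of a literal 'd'.
Matches: at [2:8] → '_vpddd'.
`sub` substitutes '' at each match site.

'      '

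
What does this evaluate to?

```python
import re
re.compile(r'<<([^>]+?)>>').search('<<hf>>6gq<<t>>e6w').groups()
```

('hf',)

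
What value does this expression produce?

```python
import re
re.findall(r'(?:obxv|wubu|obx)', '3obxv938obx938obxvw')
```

['obxv', 'obx', 'obxv']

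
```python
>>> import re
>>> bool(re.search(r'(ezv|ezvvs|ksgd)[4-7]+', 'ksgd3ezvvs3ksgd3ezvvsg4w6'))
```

`re.search` tries every starting position until one works.
Here no position works, so the call returns None, and `bool(None)` is False.

False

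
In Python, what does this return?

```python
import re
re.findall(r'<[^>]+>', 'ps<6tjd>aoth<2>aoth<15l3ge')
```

['<6tjd>', '<2>']

Since nothing is captured, `findall` lists the 2 matched substrings directly.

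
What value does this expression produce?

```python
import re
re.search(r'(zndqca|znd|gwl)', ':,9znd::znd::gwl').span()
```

`re.search` tries every starting position until one works.
The match spans [3:6] → 'znd'.
Captured: group 1 = 'znd'.

(3, 6)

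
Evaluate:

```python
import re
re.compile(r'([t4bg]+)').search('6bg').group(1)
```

'bg'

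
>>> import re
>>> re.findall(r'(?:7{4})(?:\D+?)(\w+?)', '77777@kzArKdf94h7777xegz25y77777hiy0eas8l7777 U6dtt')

Pattern: exactly 4 of a literal '7' (non-capturing group); then one or more of a non-digit (lazy) (non-capturing group); then one or more of a word character (lazy) (captured).
One capturing group, so `findall` returns just the captured substring from each match — 4 in all.

['k', 'e', 'i', 'U']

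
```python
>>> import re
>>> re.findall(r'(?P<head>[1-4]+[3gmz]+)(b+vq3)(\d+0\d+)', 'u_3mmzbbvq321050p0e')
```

[('3mmz', 'bbvq3', '21050')]

3 groups means the one result is a tuple of 3 captured strings — 1 here.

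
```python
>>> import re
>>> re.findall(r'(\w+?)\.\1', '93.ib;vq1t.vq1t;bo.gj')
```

A backreference is literal: `\1` must see the identical characters the first group matched.
Matches: at [6:15] match 'vq1t.vq1t', group 1 = 'vq1t'.
`findall` collects group 1 from the one match (1 total).

['vq1t']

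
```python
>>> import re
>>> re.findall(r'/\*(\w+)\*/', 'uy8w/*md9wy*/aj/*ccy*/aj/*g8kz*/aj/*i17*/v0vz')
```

Walking the string: at [4:13] match '/*md9wy*/', group 1 = 'md9wy'; at [15:22] match '/*ccy*/', group 1 = 'ccy'; at [24:32] match '/*g8kz*/', group 1 = 'g8kz'; at [34:41] match '/*i17*/', group 1 = 'i17'.
`findall` collects group 1 from each match (4 total).

['md9wy', 'ccy', 'g8kz', 'i17']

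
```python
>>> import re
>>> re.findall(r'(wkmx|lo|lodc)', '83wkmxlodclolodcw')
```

['wkmx', 'lo', 'lo', 'lo']

The regex engine tests alternatives in the order written; an earlier branch that matches wins even if a later one would match more.
`findall` collects group 1 from each match (4 total).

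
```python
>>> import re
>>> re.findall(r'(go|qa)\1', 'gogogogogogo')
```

['go', 'go', 'go']

`\1` is not a pattern — it's the concrete string captured by group 1, re-applied verbatim.
Matches: at [0:4] match 'gogo', group 1 = 'go'; at [4:8] match 'gogo', group 1 = 'go'; at [8:12] match 'gogo', group 1 = 'go'.
Because there's exactly one group, `findall` drops the full match and keeps group 1 from each hit.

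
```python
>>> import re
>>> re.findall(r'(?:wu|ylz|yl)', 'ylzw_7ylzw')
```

Alternation tries branches left to right and keeps the first one that lets the overall match succeed at that position.
Walking the string: at [0:3] → 'ylz'; at [6:9] → 'ylz'.
With no groups in the pattern, `findall` gives back each whole match — 2 here.

['ylz', 'ylz']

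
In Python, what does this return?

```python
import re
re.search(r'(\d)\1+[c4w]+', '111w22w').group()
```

'111w'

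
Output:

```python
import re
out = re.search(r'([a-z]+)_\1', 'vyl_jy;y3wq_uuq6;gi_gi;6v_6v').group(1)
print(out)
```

gi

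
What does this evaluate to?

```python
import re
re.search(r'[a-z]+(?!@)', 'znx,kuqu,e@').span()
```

(0, 3)

`(?!…)`/`(?<!…)` only lets a position through if the neighbouring text does NOT match; no characters are consumed.
Unlike `match`, `search` isn't anchored — it looks for the pattern anywhere in the string.
The match spans [0:3] → 'znx'.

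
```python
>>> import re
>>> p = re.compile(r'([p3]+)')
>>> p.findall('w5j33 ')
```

`findall` collects group 1 from the one match (1 total).

['33']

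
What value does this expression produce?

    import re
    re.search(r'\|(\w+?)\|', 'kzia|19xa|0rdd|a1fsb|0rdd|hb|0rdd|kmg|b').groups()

('19xa',)

The match spans [4:10] → '|19xa|'.
Captured: group 1 = '19xa'.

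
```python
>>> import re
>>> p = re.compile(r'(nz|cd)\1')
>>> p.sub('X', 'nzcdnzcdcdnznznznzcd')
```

'nzcdnzXXXcd'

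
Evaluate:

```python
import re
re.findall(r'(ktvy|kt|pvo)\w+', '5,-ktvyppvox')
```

Alternation isn't longest-match — the leftmost alternative that fits at this position is chosen.
Walking the string: at [3:12] match 'ktvyppvox', group 1 = 'ktvy'.
One capturing group, so `findall` returns just the captured substring from the one match — 1 in all.

['ktvy']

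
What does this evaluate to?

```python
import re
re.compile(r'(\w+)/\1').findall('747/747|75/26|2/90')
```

After group 1 captures some text, `\1` only succeeds where that same text appears again.
Scanning left to right: at [0:7] match '747/747', group 1 = '747'.
One capturing group, so `findall` returns just the captured substring from the one match — 1 in all.

['747']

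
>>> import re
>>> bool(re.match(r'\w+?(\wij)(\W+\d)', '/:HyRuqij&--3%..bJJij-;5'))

This matches one or more of a word character (lazy); then a word character, then the literal 'ij' (captured); then one or more of a non-word character, then a digit (captured).
`re.match` won't scan ahead — the pattern has to work from the very first character.
Here the pattern fails at index 0, so the call returns None, and `bool(None)` is False.

False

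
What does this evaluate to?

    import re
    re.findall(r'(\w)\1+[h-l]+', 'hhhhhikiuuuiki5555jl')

A backreference is literal: `\1` must see the identical characters the first group matched.
Walking the string: at [0:8] match 'hhhhhiki', group 1 = 'h'; at [8:14] match 'uuuiki', group 1 = 'u'; at [14:20] match '5555jl', group 1 = '5'.
Because there's exactly one group, `findall` drops the full match and keeps group 1 from each hit.

['h', 'u', '5']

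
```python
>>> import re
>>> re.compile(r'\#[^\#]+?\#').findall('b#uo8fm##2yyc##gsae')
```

Since nothing is captured, `findall` lists the 2 matched substrings directly.

['#uo8fm#', '#2yyc#']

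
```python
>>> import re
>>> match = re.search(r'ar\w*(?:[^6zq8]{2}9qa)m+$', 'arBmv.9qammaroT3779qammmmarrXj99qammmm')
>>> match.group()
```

'aroT3779qammmmarrXj99qammmm'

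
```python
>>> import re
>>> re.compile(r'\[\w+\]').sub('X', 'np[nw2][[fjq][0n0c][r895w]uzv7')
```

'npX[XXXuzv7'

Every occurrence is swapped for 'X'.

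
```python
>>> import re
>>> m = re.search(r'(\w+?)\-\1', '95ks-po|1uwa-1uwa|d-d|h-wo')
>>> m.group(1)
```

'1uwa'

The backreference `\1` re-matches whatever the first group consumed, character for character.
Unlike `match`, `search` isn't anchored — it looks for the pattern anywhere in the string.
The match spans [8:17] → '1uwa-1uwa'.
Captured: group 1 = '1uwa'.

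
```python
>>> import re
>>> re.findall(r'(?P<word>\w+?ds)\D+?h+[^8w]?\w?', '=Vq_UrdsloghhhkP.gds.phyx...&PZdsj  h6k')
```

['Vq_Urds', 'gds', 'PZds']

Pattern: one or more of a word character (lazy), then the literal 'ds' (captured as 'word'); then one or more of a non-digit (lazy), then one or more of a literal 'h'; then optionally any character except [8w], then optionally a word character.
A non-greedy quantifier consumes as few characters as it can — just enough that the remainder of the pattern still matches from where it stops; whatever follows it matches normally.
Scanning left to right: at [1:16] match 'Vq_UrdsloghhhkP', group 1 = 'Vq_Urds'; at [17:25] match 'gds.phyx', group 1 = 'gds'; at [29:39] match 'PZdsj  h6k', group 1 = 'PZds'.
`findall` collects group 1 from each match (3 total).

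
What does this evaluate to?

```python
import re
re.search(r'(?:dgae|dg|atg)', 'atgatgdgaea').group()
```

The match spans [0:3] → 'atg'.

'atg'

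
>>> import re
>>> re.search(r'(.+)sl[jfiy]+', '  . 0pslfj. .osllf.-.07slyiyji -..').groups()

('  . 0pslfj. .osllf.-.07',)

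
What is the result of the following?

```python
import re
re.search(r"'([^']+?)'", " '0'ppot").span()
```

The match spans [1:4] → "'0'".

(1, 4)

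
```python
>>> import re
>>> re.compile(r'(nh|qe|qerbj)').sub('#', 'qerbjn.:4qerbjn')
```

Alternation isn't longest-match — the leftmost alternative that fits at this position is chosen.
Matches: at [0:2] → 'qe'; at [9:11] → 'qe'.
Every occurrence is swapped for '#'.

'#rbjn.:4#rbjn'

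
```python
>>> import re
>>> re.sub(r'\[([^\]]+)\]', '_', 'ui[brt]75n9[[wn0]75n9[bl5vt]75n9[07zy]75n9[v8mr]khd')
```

Matches: at [2:7] → '[brt]'; at [11:17] → '[[wn0]'; at [21:28] → '[bl5vt]'; at [32:38] → '[07zy]'; at [42:48] → '[v8mr]'.
Every occurrence is swapped for '_'.

'ui_75n9_75n9_75n9_75n9_khd'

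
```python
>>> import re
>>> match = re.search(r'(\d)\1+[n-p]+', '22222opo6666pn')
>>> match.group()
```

`\1` has to match the exact text group 1 already captured.
The match spans [0:8] → '22222opo'.

'22222opo'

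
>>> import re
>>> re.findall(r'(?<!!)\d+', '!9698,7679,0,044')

`(?!…)`/`(?<!…)` only lets a position through if the neighbouring text does NOT match; no characters are consumed.
`findall` yields the raw match text (4 of them) because the pattern has no groups.

['698', '7679', '0', '044']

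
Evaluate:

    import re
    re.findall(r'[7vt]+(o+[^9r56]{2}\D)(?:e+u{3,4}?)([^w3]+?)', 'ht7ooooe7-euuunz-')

This matches one or more of one of [7vt]; then one or more of the literal 'o', then exactly 2 of any character except [9r56], then a non-digit (captured); then one or more of a literal 'e', then 3 to 4 of the literal 'u' (lazy) (non-capturing group); then one or more of any character except [w3] (lazy) (captured).
Lazy quantifiers expand one character at a time until the remainder of the pattern can match.
Matches: at [1:15] match 't7ooooe7-euuun', groups = ('ooooe7-', 'n').
`findall` packs the 2 group values into a tuple for every match.

[('ooooe7-', 'n')]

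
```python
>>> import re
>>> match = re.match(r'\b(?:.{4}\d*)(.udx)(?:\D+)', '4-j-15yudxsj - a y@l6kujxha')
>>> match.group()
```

`re.match` only tries the pattern at the start of the string.
The match spans [0:20] → '4-j-15yudxsj - a y@l'.

'4-j-15yudxsj - a y@l'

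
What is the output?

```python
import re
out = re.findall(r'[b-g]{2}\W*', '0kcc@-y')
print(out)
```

['cc@-']

Since nothing is captured, `findall` lists the 1 matched substring directly.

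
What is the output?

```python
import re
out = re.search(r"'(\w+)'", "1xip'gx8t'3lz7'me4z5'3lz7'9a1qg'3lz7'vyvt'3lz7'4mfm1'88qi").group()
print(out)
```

'gx8t'

`search` walks the string left to right and returns the first match it finds.
The match spans [4:10] → "'gx8t'".
Captured: group 1 = 'gx8t'.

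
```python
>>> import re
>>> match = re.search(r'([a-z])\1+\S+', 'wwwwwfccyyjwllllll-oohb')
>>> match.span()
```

(0, 23)

`\1` is not a pattern — it's the concrete string captured by group 1, re-applied verbatim.
`re.search` tries every starting position until one works.
The match spans [0:23] → 'wwwwwfccyyjwllllll-oohb'.
Captured: group 1 = 'w'.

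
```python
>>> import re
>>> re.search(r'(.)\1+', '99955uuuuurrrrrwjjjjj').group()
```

After group 1 captures some text, `\1` only succeeds where that same text appears again.
The match spans [0:3] → '999'.

'999'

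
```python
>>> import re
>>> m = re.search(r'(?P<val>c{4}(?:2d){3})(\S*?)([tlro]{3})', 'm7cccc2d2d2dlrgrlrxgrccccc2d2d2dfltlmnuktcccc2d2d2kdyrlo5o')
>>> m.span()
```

The pattern matches exactly 4 of the literal 'c', then the literal '2d' repeated 3 times (captured as 'val'); then zero or more of a non-whitespace character (lazy) (captured); then exactly 3 of one of [tlro] (captured).
Lazy quantifiers expand one character at a time until the remainder of the pattern can match.
`search` walks the string left to right and returns the first match it finds.
The match spans [2:18] → 'cccc2d2d2dlrgrlr'.
Captured: group 1 = 'cccc2d2d2d', group 2 = 'lrg', group 3 = 'rlr'.

(2, 18)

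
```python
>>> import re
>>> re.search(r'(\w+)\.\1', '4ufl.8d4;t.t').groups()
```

`\1` is not a pattern — it's the concrete string captured by group 1, re-applied verbatim.
`search` walks the string left to right and returns the first match it finds.
The match spans [9:12] → 't.t'.
Captured: group 1 = 't'.

('t',)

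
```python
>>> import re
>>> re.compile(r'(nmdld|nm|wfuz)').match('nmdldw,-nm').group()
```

'nmdld'

With `match`, the pattern is implicitly anchored at the beginning.
The match spans [0:5] → 'nmdld'.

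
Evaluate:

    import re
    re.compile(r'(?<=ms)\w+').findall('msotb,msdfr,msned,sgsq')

['otb', 'dfr', 'ned']

Because the assertion is zero-width, the text it checks is not consumed and won't appear in the result.
Walking the string: at [2:5] → 'otb'; at [8:11] → 'dfr'; at [14:17] → 'ned'.
`findall` yields the raw match text (3 of them) because the pattern has no groups.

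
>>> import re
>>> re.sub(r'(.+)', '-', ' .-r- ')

'-'

Each match is replaced by '-'.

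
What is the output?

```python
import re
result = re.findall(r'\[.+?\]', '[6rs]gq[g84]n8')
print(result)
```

Since nothing is captured, `findall` lists the 2 matched substrings directly.

['[6rs]', '[g84]']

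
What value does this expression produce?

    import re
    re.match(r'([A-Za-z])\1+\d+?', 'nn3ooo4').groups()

('n',)

The backreference `\1` re-matches whatever the first group consumed, character for character.
`re.match` won't scan ahead — the pattern has to work from the very first character.
The match spans [0:3] → 'nn3'.
Captured: group 1 = 'n'.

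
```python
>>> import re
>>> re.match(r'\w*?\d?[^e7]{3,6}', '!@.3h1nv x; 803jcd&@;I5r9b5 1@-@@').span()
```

(0, 6)

The pattern matches zero or more of a word character (lazy); then optionally a digit, then 3 to 6 of any character except [e7].
`re.match` only tries the pattern at the start of the string.
The match spans [0:6] → '!@.3h1'.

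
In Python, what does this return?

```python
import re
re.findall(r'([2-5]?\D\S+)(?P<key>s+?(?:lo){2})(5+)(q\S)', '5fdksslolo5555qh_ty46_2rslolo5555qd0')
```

[('5fdksslolo5555qh_ty46_2r', 'slolo', '5555', 'qd')]

The pattern matches optionally a character in [2-5], then a non-digit, then one or more of a non-whitespace character (captured); then one or more of a literal 's' (lazy), then the literal 'lo' repeated 2 times (captured as 'key'); then one or more of a literal '5' (captured); then a literal 'q', then a non-whitespace character (captured).
Scanning left to right: at [0:35] match '5fdksslolo5555qh_ty46_2rslolo5555qd', groups = ('5fdksslolo5555qh_ty46_2r', 'slolo', '5555', 'qd').
Multiple groups make `findall` return tuples — one 4-tuple for the one match.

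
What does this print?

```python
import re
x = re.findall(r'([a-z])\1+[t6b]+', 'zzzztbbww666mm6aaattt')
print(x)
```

After group 1 captures some text, `\1` only succeeds where that same text appears again.
Scanning left to right: at [0:7] match 'zzzztbb', group 1 = 'z'; at [7:12] match 'ww666', group 1 = 'w'; at [12:15] match 'mm6', group 1 = 'm'; at [15:21] match 'aaattt', group 1 = 'a'.
`findall` collects group 1 from each match (4 total).

['z', 'w', 'm', 'a']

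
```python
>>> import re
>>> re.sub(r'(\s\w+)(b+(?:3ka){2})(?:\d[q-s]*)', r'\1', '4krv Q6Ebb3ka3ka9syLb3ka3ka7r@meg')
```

'4krv Q6Ebb3ka3ka9syL@meg'

The pattern matches whitespace, then one or more of a word character (captured); then one or more of the literal 'b', then the literal '3ka' repeated 2 times (captured); then a digit, then zero or more of a character in [q-s] (non-capturing group).
Matches: at [4:29] → ' Q6Ebb3ka3ka9syLb3ka3ka7r'.
Each match is replaced using the text its own group 1 captured.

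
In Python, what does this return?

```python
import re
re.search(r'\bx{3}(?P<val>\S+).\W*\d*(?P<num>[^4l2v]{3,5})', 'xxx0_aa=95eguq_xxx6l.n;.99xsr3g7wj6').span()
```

This matches a word boundary (`\b`, zero-width); then exactly 3 of a literal 'x'; then one or more of a non-whitespace character (captured as 'val'); then any character, then zero or more of a non-word character, then zero or more of a digit; then 3 to 5 of any character except [4l2v] (captured as 'num').
`re.search` scans for the first position where the pattern succeeds.
The match spans [0:35] → 'xxx0_aa=95eguq_xxx6l.n;.99xsr3g7wj6'.
Captured: group 1 = '0_aa=95eguq_xxx6l.n;.99xsr3g', group 2 = 'wj6'.

(0, 35)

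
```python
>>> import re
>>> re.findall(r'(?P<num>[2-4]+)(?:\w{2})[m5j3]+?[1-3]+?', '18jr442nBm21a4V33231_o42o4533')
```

['442', '4', '42']

This matches one or more of a character in [2-4] (captured as 'num'); then exactly 2 of a word character (non-capturing group); then one or more of one of [m5j3] (lazy), then one or more of a character in [1-3] (lazy).
Matches: at [4:11] match '442nBm2', group 1 = '442'; at [13:18] match '4V332', group 1 = '4'; at [22:28] match '42o453', group 1 = '42'.
`findall` collects group 1 from each match (3 total).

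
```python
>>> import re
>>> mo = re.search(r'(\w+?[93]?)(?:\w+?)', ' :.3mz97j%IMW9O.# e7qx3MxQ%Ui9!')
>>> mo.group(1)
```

The match spans [3:5] → '3m'.
Captured: group 1 = '3'.

'3'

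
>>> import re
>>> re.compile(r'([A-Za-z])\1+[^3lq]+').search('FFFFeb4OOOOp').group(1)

'F'

The match spans [0:12] → 'FFFFeb4OOOOp'.
Captured: group 1 = 'F'.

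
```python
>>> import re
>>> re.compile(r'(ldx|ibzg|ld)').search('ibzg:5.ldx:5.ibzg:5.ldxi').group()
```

'ibzg'

`search` walks the string left to right and returns the first match it finds.
The match spans [0:4] → 'ibzg'.
Captured: group 1 = 'ibzg'.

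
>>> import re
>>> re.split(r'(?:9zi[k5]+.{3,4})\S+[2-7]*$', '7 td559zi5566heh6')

['7 td55', '']

Pattern: the literal '9zi', then one or more of one of [k5], then 3 to 4 of any character (non-capturing group); then one or more of a non-whitespace character, then zero or more of a character in [2-7]; then anchored at the end.
Matches to split on: at [6:17] → '9zi5566heh6'.
Splitting on the pattern gives 2 pieces.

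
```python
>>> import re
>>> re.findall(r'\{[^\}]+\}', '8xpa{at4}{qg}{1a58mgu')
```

['{at4}', '{qg}']

No capturing groups, so `findall` returns the 2 full match strings.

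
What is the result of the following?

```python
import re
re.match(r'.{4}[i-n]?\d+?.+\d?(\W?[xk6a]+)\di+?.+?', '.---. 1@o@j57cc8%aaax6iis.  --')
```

None

The pattern matches exactly 4 of any character, then optionally a character in [i-n]; then one or more of a digit (lazy), then one or more of any character, then optionally a digit; then optionally a non-word character, then one or more of one of [xk6a] (captured); then a digit, then one or more of the literal 'i' (lazy); then one or more of any character (lazy).
`re.match` won't scan ahead — the pattern has to work from the very first character.
Here the pattern fails at index 0, so the call returns None.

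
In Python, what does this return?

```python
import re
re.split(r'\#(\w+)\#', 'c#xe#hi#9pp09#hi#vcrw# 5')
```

['c', 'xe', 'hi', '9pp09', 'hi', 'vcrw', ' 5']

Because the pattern has a capturing group, `split` also inserts each captured text between the pieces.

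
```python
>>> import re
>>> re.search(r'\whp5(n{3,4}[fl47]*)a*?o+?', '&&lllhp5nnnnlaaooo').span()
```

A non-greedy quantifier consumes as few characters as it can — just enough that the remainder of the pattern still matches from where it stops; whatever follows it matches normally.
The match spans [4:16] → 'lhp5nnnnlaao'.

(4, 16)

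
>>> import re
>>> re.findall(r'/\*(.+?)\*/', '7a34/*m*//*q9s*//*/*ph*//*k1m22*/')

Because the quantifier is non-greedy, it stops expanding at the earliest point where the rest of the pattern can succeed.
Scanning left to right: at [4:9] match '/*m*/', group 1 = 'm'; at [9:16] match '/*q9s*/', group 1 = 'q9s'; at [16:24] match '/*/*ph*/', group 1 = '/*ph'; at [24:33] match '/*k1m22*/', group 1 = 'k1m22'.
One capturing group, so `findall` returns just the captured substring from each match — 4 in all.

['m', 'q9s', '/*ph', 'k1m22']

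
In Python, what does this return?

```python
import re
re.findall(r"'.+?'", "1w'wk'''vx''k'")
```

["'wk'", "''vx'", "'k'"]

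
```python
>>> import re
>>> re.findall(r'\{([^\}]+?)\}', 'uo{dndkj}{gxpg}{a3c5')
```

['dndkj', 'gxpg']

`findall` collects group 1 from each match (2 total).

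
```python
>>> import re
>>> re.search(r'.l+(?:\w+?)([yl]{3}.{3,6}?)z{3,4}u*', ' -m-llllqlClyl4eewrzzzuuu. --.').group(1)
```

Pattern: any character, then one or more of a literal 'l'; then one or more of a word character (lazy) (non-capturing group); then exactly 3 of one of [yl], then 3 to 6 of any character (lazy) (captured); then 3 to 4 of the literal 'z', then zero or more of a literal 'u'.
Unlike `match`, `search` isn't anchored — it looks for the pattern anywhere in the string.
The match spans [3:25] → '-llllqlClyl4eewrzzzuuu'.
Captured: group 1 = 'lyl4eewr'.

'lyl4eewr'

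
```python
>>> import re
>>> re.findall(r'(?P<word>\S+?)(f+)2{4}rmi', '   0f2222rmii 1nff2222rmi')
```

A non-greedy quantifier consumes as few characters as it can — just enough that the remainder of the pattern still matches from where it stops; whatever follows it matches normally.
2 groups means each result is a tuple of 2 captured strings — 2 here.

[('0', 'f'), ('1n', 'ff')]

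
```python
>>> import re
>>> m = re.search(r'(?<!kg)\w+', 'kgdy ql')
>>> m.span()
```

The negative lookahead/lookbehind blocks any match where the forbidden context is present.
Unlike `match`, `search` isn't anchored — it looks for the pattern anywhere in the string.
The match spans [0:4] → 'kgdy'.

(0, 4)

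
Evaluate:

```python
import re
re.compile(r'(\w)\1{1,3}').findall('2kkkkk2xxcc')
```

['k', 'x', 'c']

`\1` has to match the exact text group 1 already captured.
Matches: at [1:5] match 'kkkk', group 1 = 'k'; at [7:9] match 'xx', group 1 = 'x'; at [9:11] match 'cc', group 1 = 'c'.
One capturing group, so `findall` returns just the captured substring from each match — 3 in all.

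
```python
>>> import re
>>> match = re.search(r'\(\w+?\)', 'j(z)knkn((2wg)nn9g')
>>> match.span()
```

(1, 4)

The match spans [1:4] → '(z)'.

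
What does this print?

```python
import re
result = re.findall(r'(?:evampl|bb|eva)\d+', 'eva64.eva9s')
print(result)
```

['eva64', 'eva9']

Matches: at [0:5] → 'eva64'; at [6:10] → 'eva9'.
`findall` yields the raw match text (2 of them) because the pattern has no groups.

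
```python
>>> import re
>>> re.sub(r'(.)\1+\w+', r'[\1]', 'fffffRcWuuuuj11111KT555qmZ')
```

'[f]'

The backreference `\1` re-matches whatever the first group consumed, character for character.
Matches: at [0:26] → 'fffffRcWuuuuj11111KT555qmZ'.
`\1` in the replacement pulls in group 1's text for each match.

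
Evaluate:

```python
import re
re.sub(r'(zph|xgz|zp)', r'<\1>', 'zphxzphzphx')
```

'<zph>x<zph><zph>x'

The regex engine tests alternatives in the order written; an earlier branch that matches wins even if a later one would match more.
Matches: at [0:3] → 'zph'; at [4:7] → 'zph'; at [7:10] → 'zph'.
`\1` in the replacement pulls in group 1's text for each match.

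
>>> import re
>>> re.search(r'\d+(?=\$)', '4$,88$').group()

'4'

The positive lookaround only admits positions where the adjacent text matches; those characters stay outside the span.
`re.search` scans for the first position where the pattern succeeds.
The match spans [0:1] → '4'.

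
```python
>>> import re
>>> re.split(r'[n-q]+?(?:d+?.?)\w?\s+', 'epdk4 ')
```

This matches one or more of a character in [n-q] (lazy); then one or more of the literal 'd' (lazy), then optionally any character (non-capturing group); then optionally a word character, then one or more of whitespace.
Matches to split on: at [1:6] → 'pdk4 '.
`split` removes every match and returns the 2 fragments in between.

['e', '']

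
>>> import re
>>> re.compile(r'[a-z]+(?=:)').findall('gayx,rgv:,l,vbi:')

Lookahead/lookbehind check context without consuming it, so the matched span excludes the asserted characters.
With no groups in the pattern, `findall` gives back each whole match — 2 here.

['rgv', 'vbi']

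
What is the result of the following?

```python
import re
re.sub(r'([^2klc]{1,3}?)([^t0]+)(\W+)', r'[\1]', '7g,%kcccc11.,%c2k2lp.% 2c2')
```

'[7]2c2'

Pattern: 1 to 3 of any character except [2klc] (lazy) (captured); then one or more of any character except [t0] (captured); then one or more of a non-word character (captured).
With the lazy modifier that quantifier settles for the fewest repetitions that let the rest of the pattern succeed (the atoms after it are unaffected and can still be greedy).
Matches: at [0:23] → '7g,%kcccc11.,%c2k2lp.% '.
`\1` in the replacement pulls in group 1's text for each match.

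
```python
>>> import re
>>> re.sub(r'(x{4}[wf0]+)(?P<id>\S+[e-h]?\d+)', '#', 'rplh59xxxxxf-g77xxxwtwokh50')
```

'rplh59x#'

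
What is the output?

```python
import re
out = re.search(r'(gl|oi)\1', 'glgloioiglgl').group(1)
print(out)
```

A backreference is literal: `\1` must see the identical characters the first group matched.
`re.search` scans for the first position where the pattern succeeds.
The match spans [0:4] → 'glgl'.
Captured: group 1 = 'gl'.

gl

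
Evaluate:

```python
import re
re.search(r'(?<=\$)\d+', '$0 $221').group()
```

The lookaround is zero-width — it requires the adjacent text to match without consuming it, so the asserted text isn't part of the match.
Unlike `match`, `search` isn't anchored — it looks for the pattern anywhere in the string.
The match spans [1:2] → '0'.

'0'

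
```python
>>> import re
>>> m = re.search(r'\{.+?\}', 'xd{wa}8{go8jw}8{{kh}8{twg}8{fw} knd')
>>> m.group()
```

'{wa}'

`re.search` scans for the first position where the pattern succeeds.
The match spans [2:6] → '{wa}'.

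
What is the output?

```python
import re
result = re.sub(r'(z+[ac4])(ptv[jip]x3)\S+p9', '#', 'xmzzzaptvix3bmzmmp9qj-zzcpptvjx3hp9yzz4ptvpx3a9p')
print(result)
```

xm#yzz4ptvpx3a9p

The pattern matches one or more of a literal 'z', then one of [ac4] (captured); then the literal 'ptv', then one of [jip], then the literal 'x3' (captured); then one or more of a non-whitespace character, then the literal 'p9'.
Matches: at [2:35] → 'zzzaptvix3bmzmmp9qj-zzcpptvjx3hp9'.
`sub` substitutes '#' at each match site.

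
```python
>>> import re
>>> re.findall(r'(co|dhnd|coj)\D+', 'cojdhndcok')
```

The regex engine tests alternatives in the order written; an earlier branch that matches wins even if a later one would match more.
With a single group, `findall` returns only what that group captured — 1 item.

['co']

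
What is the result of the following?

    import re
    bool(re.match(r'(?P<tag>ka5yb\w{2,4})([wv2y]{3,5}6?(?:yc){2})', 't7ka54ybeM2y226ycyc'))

False

With `match`, the pattern is implicitly anchored at the beginning.
Here the pattern fails at index 0, so the call returns None, and `bool(None)` is False.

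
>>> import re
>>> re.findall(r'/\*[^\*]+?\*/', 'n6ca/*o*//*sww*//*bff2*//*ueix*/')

['/*o*/', '/*sww*/', '/*bff2*/', '/*ueix*/']

No capturing groups, so `findall` returns the 4 full match strings.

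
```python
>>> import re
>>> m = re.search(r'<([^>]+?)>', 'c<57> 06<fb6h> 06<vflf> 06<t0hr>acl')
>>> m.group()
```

`re.search` tries every starting position until one works.
The match spans [1:5] → '<57>'.
Captured: group 1 = '57'.

'<57>'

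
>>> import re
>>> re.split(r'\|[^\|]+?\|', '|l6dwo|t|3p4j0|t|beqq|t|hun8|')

['', 't', 't', 't', '']

Matches to split on: at [0:7] → '|l6dwo|'; at [8:15] → '|3p4j0|'; at [16:22] → '|beqq|'; at [23:29] → '|hun8|'.
Each match becomes a cut point; 5 segments remain.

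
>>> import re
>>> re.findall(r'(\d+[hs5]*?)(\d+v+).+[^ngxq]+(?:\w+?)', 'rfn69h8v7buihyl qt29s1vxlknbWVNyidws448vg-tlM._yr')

[('69h', '8v')]

This matches one or more of a digit, then zero or more of one of [hs5] (lazy) (captured); then one or more of a digit, then one or more of the literal 'v' (captured); then one or more of any character, then one or more of any character except [ngxq]; then one or more of a word character (lazy) (non-capturing group).
2 groups means the one result is a tuple of 2 captured strings — 1 here.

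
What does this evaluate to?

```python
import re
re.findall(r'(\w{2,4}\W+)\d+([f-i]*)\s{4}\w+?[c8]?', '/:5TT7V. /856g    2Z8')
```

[('TT7V. /', 'g')]

This matches 2 to 4 of a word character, then one or more of a non-word character (captured); then one or more of a digit; then zero or more of a character in [f-i] (captured); then exactly 4 of whitespace, then one or more of a word character (lazy), then optionally one of [c8].
Matches: at [3:19] match 'TT7V. /856g    2', groups = ('TT7V. /', 'g').
`findall` packs the 2 group values into a tuple for every match.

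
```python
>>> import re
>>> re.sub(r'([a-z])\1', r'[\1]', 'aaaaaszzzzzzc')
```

'[a][a]as[z][z][z]c'

A backreference is literal: `\1` must see the identical characters the first group matched.
Matches: at [0:2] → 'aa'; at [2:4] → 'aa'; at [6:8] → 'zz'; at [8:10] → 'zz'; at [10:12] → 'zz'.
Each match is replaced using the text its own group 1 captured.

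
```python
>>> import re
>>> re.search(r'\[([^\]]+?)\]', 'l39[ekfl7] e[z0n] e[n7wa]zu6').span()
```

The match spans [3:10] → '[ekfl7]'.

(3, 10)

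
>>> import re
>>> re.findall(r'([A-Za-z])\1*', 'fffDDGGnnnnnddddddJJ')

['f', 'D', 'G', 'n', 'd', 'J']

`\1` is not a pattern — it's the concrete string captured by group 1, re-applied verbatim.
Walking the string: at [0:3] match 'fff', group 1 = 'f'; at [3:5] match 'DD', group 1 = 'D'; at [5:7] match 'GG', group 1 = 'G'; at [7:12] match 'nnnnn', group 1 = 'n'; at [12:18] match 'dddddd', group 1 = 'd'; ….
Because there's exactly one group, `findall` drops the full match and keeps group 1 from each hit.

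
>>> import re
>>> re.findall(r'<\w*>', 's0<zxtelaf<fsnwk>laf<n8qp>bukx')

['<fsnwk>', '<n8qp>']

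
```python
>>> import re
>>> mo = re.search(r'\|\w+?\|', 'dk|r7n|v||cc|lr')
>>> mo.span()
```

(2, 7)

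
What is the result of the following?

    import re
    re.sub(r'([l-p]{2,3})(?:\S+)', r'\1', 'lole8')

'lol'

The pattern matches 2 to 3 of a character in [l-p] (captured); then one or more of a non-whitespace character (non-capturing group).
Matches: at [0:5] → 'lole8'.
Each match is replaced using the text its own group 1 captured.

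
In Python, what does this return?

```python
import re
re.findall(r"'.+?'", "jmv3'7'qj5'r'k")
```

`findall` yields the raw match text (2 of them) because the pattern has no groups.

["'7'", "'r'"]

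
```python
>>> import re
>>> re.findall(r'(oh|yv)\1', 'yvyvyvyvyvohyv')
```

['yv', 'yv']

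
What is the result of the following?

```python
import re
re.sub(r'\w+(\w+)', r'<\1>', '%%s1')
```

Pattern: one or more of a word character; then one or more of a word character (captured).
Matches: at [2:4] → 's1'.
The replacement refers to a captured group, so each match is rewritten using its own captured text.

'%%<1>'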